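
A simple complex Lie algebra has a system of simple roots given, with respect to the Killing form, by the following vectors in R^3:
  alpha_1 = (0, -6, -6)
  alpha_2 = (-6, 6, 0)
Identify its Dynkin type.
A_2

Compute the Cartan integers a_ij = 2(alpha_i, alpha_j)/(alpha_j, alpha_j); the resulting 2x2 Cartan matrix is
[[2, -1], [-1, 2]].
All simple roots have the same length, so the diagram is simply laced. The associated Dynkin diagram is a chain of 2 nodes with single edges (A_2), so the type is A_2 (the algebra sl(3)).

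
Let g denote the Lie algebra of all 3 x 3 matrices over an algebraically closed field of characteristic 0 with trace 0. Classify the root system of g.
A2

This is sl(3), which has dimension 3^2 - 1 = 8 and rank 3 - 1 = 2 (a Cartan subalgebra is the diagonal traceless matrices). In the classification of classical Lie algebras, the special linear algebra sl(n+1) has type A_n; here n = 2, so the Dynkin diagram is a chain of 2 nodes with single edges (A_2). Hence the type is A_2.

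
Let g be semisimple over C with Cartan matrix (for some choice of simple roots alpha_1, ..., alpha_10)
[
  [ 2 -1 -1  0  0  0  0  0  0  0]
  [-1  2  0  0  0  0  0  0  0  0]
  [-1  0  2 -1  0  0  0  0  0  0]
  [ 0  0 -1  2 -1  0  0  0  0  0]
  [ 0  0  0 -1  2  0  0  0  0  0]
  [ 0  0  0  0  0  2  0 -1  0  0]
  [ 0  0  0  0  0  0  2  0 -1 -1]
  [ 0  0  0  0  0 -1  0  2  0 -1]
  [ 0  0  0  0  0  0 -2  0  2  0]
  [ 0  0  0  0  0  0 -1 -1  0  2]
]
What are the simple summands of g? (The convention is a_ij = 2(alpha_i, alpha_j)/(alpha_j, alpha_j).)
The diagram associated to this matrix has two connected components: the simple roots {alpha_1, alpha_2, alpha_3, alpha_4, alpha_5} form a chain of 5 nodes with single edges (A_5), and {alpha_6, alpha_7, alpha_8, alpha_9, alpha_10} form a chain of 5 nodes with a double edge at one end; the terminal node there is the unique long simple root (C_5). A semisimple Lie algebra decomposes uniquely as the direct sum of simple ideals, one per connected component of its Dynkin diagram, so g ≅ A_5 ⊕ C_5 (dimension 35 + 55 = 90).

A5 + C5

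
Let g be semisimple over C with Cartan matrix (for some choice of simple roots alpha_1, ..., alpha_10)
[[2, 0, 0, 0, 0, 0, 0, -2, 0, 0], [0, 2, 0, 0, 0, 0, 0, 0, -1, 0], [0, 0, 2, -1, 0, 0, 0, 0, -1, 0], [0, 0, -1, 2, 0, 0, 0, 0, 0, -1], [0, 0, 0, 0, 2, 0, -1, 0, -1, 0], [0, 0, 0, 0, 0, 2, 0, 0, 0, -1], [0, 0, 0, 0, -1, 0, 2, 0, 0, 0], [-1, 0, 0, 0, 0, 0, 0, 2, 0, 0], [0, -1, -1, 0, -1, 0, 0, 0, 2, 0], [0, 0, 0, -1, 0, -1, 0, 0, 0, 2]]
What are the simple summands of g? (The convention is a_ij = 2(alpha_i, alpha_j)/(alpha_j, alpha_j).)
The diagram associated to this matrix has two connected components: the simple roots {alpha_1, alpha_8} form a chain of 2 nodes with a double edge at one end; the terminal node there is the unique short simple root (B_2), and {alpha_2, alpha_3, alpha_4, alpha_5, alpha_6, alpha_7, alpha_9, alpha_10} form a chain of 7 nodes with one extra node attached to the third node from one end (E_8). A semisimple Lie algebra decomposes uniquely as the direct sum of simple ideals, one per connected component of its Dynkin diagram, so g ≅ B_2 ⊕ E_8 (dimension 10 + 248 = 258).

B_2 (so(5)) ⊕ E_8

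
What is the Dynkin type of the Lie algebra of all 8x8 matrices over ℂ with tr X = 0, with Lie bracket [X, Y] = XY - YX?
A_7 (sl(8))

This is sl(8), which has dimension 8^2 - 1 = 63 and rank 8 - 1 = 7 (a Cartan subalgebra is the diagonal traceless matrices). In the classification of classical Lie algebras, the special linear algebra sl(n+1) has type A_n; here n = 7, so the Dynkin diagram is a chain of 7 nodes with single edges (A_7). Hence the type is A_7.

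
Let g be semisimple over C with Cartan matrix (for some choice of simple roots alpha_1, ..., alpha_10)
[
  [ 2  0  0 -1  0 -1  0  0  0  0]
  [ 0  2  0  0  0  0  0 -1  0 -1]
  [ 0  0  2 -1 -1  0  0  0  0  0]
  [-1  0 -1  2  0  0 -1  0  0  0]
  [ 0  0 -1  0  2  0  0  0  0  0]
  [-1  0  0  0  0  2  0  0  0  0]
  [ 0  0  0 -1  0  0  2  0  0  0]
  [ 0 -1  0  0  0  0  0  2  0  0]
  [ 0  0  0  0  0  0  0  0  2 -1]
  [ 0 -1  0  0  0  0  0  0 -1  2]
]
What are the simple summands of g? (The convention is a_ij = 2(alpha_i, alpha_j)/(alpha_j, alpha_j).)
The diagram associated to this matrix has two connected components: the simple roots {alpha_2, alpha_8, alpha_9, alpha_10} form a chain of 4 nodes with single edges (A_4), and {alpha_1, alpha_3, alpha_4, alpha_5, alpha_6, alpha_7} form a chain of 5 nodes with one extra node attached to the third node from one end (E_6). A semisimple Lie algebra decomposes uniquely as the direct sum of simple ideals, one per connected component of its Dynkin diagram, so g ≅ A_4 ⊕ E_6 (dimension 24 + 78 = 102).

A_4 (sl(5)) ⊕ E_6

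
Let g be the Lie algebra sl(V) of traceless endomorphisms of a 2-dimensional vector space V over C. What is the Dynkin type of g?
A1

This is sl(2), which has dimension 2^2 - 1 = 3 and rank 2 - 1 = 1 (a Cartan subalgebra is the diagonal traceless matrices). In the classification of classical Lie algebras, the special linear algebra sl(n+1) has type A_n; here n = 1, so the Dynkin diagram is a chain of 1 nodes with single edges (A_1). Hence the type is A_1.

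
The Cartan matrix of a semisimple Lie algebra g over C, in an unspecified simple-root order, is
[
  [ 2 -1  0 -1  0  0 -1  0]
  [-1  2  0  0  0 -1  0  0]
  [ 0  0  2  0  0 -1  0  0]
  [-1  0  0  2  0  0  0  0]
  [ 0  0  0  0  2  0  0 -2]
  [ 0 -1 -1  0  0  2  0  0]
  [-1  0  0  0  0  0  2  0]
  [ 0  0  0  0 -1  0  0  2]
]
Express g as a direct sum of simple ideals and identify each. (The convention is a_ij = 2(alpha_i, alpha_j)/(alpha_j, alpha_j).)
The diagram associated to this matrix has two connected components: the simple roots {alpha_5, alpha_8} form a chain of 2 nodes with a double edge at one end; the terminal node there is the unique short simple root (B_2), and {alpha_1, alpha_2, alpha_3, alpha_4, alpha_6, alpha_7} form a chain of 4 nodes with a fork of two nodes at one end (D_6). A semisimple Lie algebra decomposes uniquely as the direct sum of simple ideals, one per connected component of its Dynkin diagram, so g ≅ B_2 ⊕ D_6 (dimension 10 + 66 = 76).

B_2 (so(5)) + D_6 (so(12))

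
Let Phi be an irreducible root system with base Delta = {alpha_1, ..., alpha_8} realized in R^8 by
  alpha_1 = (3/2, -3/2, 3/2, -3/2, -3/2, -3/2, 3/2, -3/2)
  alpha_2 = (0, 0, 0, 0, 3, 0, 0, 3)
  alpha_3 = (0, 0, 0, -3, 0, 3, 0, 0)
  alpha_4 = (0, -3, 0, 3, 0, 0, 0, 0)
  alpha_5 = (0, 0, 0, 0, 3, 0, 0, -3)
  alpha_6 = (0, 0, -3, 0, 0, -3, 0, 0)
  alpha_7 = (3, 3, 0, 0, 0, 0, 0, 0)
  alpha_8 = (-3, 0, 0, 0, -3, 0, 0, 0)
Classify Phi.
Compute the Cartan integers a_ij = 2(alpha_i, alpha_j)/(alpha_j, alpha_j); the resulting 8x8 Cartan matrix is
[[2, -1, 0, 0, 0, 0, 0, 0], [-1, 2, 0, 0, 0, 0, 0, -1], [0, 0, 2, -1, 0, -1, 0, 0], [0, 0, -1, 2, 0, 0, -1, 0], [0, 0, 0, 0, 2, 0, 0, -1], [0, 0, -1, 0, 0, 2, 0, 0], [0, 0, 0, -1, 0, 0, 2, -1], [0, -1, 0, 0, -1, 0, -1, 2]].
All simple roots have the same length, so the diagram is simply laced. The associated Dynkin diagram is a chain of 7 nodes with one extra node attached to the third node from one end (E_8), so the type is E_8.

E_8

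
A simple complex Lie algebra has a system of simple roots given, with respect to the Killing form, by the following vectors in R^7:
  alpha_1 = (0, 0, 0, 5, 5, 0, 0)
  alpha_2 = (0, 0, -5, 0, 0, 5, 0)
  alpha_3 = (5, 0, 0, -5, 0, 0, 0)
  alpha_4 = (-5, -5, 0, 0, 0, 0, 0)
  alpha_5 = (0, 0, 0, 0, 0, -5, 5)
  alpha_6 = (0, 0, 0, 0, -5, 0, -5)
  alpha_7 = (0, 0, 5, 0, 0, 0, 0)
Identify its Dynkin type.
B_7

Compute the Cartan integers a_ij = 2(alpha_i, alpha_j)/(alpha_j, alpha_j); the resulting 7x7 Cartan matrix is
[[2, 0, -1, 0, 0, -1, 0], [0, 2, 0, 0, -1, 0, -2], [-1, 0, 2, -1, 0, 0, 0], [0, 0, -1, 2, 0, 0, 0], [0, -1, 0, 0, 2, -1, 0], [-1, 0, 0, 0, -1, 2, 0], [0, -1, 0, 0, 0, 0, 2]].
The roots have two lengths (squared-length ratio 2:1); the short ones are alpha_{7}. The associated Dynkin diagram is a chain of 7 nodes with a double edge at one end; the terminal node there is the unique short simple root (B_7), so the type is B_7 (the algebra so(15)).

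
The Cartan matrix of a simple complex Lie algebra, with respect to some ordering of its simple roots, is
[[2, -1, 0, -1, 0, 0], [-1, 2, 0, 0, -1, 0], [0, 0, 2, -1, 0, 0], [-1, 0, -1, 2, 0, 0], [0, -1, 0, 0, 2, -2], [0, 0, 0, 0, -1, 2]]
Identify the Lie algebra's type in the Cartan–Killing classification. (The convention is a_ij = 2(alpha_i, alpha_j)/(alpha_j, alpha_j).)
The matrix has rank 6 with 2's on the diagonal. Reading the off-diagonal entries as Dynkin edges (a single edge where a_ij = a_ji = -1; a double or triple edge where a_ij * a_ji = 2 or 3), the diagram is a chain of 6 nodes with a double edge at one end; the terminal node there is the unique short simple root (B_6). One simple-root ordering that puts it in standard form is (alpha_3, alpha_4, alpha_1, alpha_2, alpha_5, alpha_6). So the algebra is type B_6, i.e. so(13).

B_6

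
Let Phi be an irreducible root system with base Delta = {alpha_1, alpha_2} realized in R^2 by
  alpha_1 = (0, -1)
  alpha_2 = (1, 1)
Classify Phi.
Compute the Cartan integers a_ij = 2(alpha_i, alpha_j)/(alpha_j, alpha_j); the resulting 2x2 Cartan matrix is
[[2, -1], [-2, 2]].
The roots have two lengths (squared-length ratio 2:1); the short ones are alpha_{1}. The associated Dynkin diagram is a chain of 2 nodes with a double edge at one end; the terminal node there is the unique short simple root (B_2), so the type is B_2 (the algebra so(5)).

type B_2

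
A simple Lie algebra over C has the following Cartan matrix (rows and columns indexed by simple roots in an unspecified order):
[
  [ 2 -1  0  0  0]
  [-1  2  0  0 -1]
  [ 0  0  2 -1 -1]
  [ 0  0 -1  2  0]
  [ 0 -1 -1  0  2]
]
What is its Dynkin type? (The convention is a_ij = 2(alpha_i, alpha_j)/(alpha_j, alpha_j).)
A_5 (sl(6))

The matrix has rank 5 with 2's on the diagonal. Reading the off-diagonal entries as Dynkin edges (a single edge where a_ij = a_ji = -1; a double or triple edge where a_ij * a_ji = 2 or 3), the diagram is a chain of 5 nodes with single edges (A_5). One simple-root ordering that puts it in standard form is (alpha_4, alpha_3, alpha_5, alpha_2, alpha_1). So the algebra is type A_5, i.e. sl(6).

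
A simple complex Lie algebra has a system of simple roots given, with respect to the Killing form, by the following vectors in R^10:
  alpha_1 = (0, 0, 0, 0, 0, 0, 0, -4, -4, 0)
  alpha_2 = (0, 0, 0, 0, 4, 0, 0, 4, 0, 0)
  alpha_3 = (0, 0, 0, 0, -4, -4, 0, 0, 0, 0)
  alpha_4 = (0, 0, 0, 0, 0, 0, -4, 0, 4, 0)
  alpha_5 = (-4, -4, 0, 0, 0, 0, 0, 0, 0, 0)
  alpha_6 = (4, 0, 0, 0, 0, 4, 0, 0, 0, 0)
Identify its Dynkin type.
A_6 (sl(7))

Compute the Cartan integers a_ij = 2(alpha_i, alpha_j)/(alpha_j, alpha_j); the resulting 6x6 Cartan matrix is
[[2, -1, 0, -1, 0, 0], [-1, 2, -1, 0, 0, 0], [0, -1, 2, 0, 0, -1], [-1, 0, 0, 2, 0, 0], [0, 0, 0, 0, 2, -1], [0, 0, -1, 0, -1, 2]].
All simple roots have the same length, so the diagram is simply laced. The associated Dynkin diagram is a chain of 6 nodes with single edges (A_6), so the type is A_6 (the algebra sl(7)).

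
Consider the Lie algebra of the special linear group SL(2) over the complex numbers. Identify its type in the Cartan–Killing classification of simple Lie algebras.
This is sl(2), which has dimension 2^2 - 1 = 3 and rank 2 - 1 = 1 (a Cartan subalgebra is the diagonal traceless matrices). In the classification of classical Lie algebras, the special linear algebra sl(n+1) has type A_n; here n = 1, so the Dynkin diagram is a chain of 1 nodes with single edges (A_1). Hence the type is A_1.

A_1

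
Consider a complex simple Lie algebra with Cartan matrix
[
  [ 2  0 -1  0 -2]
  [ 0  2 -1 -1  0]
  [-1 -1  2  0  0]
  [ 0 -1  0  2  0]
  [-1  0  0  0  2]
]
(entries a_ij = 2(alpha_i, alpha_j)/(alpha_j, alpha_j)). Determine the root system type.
B_5 (so(11))

The matrix has rank 5 with 2's on the diagonal. Reading the off-diagonal entries as Dynkin edges (a single edge where a_ij = a_ji = -1; a double or triple edge where a_ij * a_ji = 2 or 3), the diagram is a chain of 5 nodes with a double edge at one end; the terminal node there is the unique short simple root (B_5). One simple-root ordering that puts it in standard form is (alpha_4, alpha_2, alpha_3, alpha_1, alpha_5). So the algebra is type B_5, i.e. so(11).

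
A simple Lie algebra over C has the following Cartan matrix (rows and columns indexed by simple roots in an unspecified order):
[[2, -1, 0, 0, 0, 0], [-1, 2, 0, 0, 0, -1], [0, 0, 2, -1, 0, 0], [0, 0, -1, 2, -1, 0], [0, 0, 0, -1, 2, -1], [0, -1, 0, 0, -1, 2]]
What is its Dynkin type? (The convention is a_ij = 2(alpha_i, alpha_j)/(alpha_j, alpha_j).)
The matrix has rank 6 with 2's on the diagonal. Reading the off-diagonal entries as Dynkin edges (a single edge where a_ij = a_ji = -1; a double or triple edge where a_ij * a_ji = 2 or 3), the diagram is a chain of 6 nodes with single edges (A_6). One simple-root ordering that puts it in standard form is (alpha_1, alpha_2, alpha_6, alpha_5, alpha_4, alpha_3). So the algebra is type A_6, i.e. sl(7).

A_6 (sl(7))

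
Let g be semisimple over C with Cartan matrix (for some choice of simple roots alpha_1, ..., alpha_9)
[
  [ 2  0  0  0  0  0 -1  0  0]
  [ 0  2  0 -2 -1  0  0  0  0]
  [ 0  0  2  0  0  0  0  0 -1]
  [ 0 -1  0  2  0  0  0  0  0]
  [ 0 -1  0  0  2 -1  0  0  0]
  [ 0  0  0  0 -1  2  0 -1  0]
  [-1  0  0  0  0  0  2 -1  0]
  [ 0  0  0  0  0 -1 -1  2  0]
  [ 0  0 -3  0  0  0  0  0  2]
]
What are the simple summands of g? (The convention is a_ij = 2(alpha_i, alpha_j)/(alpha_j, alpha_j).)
type B_7 + type G_2

The diagram associated to this matrix has two connected components: the simple roots {alpha_1, alpha_2, alpha_4, alpha_5, alpha_6, alpha_7, alpha_8} form a chain of 7 nodes with a double edge at one end; the terminal node there is the unique short simple root (B_7), and {alpha_3, alpha_9} form two nodes joined by a triple edge (G_2). A semisimple Lie algebra decomposes uniquely as the direct sum of simple ideals, one per connected component of its Dynkin diagram, so g ≅ B_7 ⊕ G_2 (dimension 105 + 14 = 119).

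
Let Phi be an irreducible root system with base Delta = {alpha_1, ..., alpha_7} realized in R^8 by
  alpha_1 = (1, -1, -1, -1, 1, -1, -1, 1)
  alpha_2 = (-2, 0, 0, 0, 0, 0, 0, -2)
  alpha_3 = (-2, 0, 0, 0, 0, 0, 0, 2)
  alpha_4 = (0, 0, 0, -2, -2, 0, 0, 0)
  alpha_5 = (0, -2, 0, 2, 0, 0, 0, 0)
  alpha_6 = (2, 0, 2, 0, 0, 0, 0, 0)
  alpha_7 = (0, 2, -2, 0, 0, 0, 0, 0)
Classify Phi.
E7

Compute the Cartan integers a_ij = 2(alpha_i, alpha_j)/(alpha_j, alpha_j); the resulting 7x7 Cartan matrix is
[[2, -1, 0, 0, 0, 0, 0], [-1, 2, 0, 0, 0, -1, 0], [0, 0, 2, 0, 0, -1, 0], [0, 0, 0, 2, -1, 0, 0], [0, 0, 0, -1, 2, 0, -1], [0, -1, -1, 0, 0, 2, -1], [0, 0, 0, 0, -1, -1, 2]].
All simple roots have the same length, so the diagram is simply laced. The associated Dynkin diagram is a chain of 6 nodes with one extra node attached to the third node from one end (E_7), so the type is E_7.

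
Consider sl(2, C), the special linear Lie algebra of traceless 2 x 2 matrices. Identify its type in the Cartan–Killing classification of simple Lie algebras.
This is sl(2), which has dimension 2^2 - 1 = 3 and rank 2 - 1 = 1 (a Cartan subalgebra is the diagonal traceless matrices). In the classification of classical Lie algebras, the special linear algebra sl(n+1) has type A_n; here n = 1, so the Dynkin diagram is a chain of 1 nodes with single edges (A_1). Hence the type is A_1.

type A_1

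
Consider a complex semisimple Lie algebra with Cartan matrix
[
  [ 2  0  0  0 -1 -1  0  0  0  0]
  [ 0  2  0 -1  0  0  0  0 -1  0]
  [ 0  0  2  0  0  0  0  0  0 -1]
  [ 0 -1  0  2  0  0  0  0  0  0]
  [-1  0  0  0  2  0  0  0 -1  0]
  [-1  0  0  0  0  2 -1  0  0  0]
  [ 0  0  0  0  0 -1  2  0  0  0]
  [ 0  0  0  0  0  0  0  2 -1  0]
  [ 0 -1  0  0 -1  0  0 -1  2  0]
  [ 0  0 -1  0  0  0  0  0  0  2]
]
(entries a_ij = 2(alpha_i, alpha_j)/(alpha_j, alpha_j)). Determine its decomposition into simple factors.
type A_2 ⊕ type E_8

The diagram associated to this matrix has two connected components: the simple roots {alpha_3, alpha_10} form a chain of 2 nodes with single edges (A_2), and {alpha_1, alpha_2, alpha_4, alpha_5, alpha_6, alpha_7, alpha_8, alpha_9} form a chain of 7 nodes with one extra node attached to the third node from one end (E_8). A semisimple Lie algebra decomposes uniquely as the direct sum of simple ideals, one per connected component of its Dynkin diagram, so g ≅ A_2 ⊕ E_8 (dimension 8 + 248 = 256).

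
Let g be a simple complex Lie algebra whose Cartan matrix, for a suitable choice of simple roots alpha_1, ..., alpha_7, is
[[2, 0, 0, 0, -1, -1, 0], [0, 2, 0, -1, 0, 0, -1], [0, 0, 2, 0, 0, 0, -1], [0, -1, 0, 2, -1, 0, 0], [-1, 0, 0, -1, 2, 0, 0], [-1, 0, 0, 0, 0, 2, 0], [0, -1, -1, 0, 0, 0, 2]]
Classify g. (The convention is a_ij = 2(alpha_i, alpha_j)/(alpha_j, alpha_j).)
A_7

The matrix has rank 7 with 2's on the diagonal. Reading the off-diagonal entries as Dynkin edges (a single edge where a_ij = a_ji = -1; a double or triple edge where a_ij * a_ji = 2 or 3), the diagram is a chain of 7 nodes with single edges (A_7). One simple-root ordering that puts it in standard form is (alpha_3, alpha_7, alpha_2, alpha_4, alpha_5, alpha_1, alpha_6). So the algebra is type A_7, i.e. sl(8).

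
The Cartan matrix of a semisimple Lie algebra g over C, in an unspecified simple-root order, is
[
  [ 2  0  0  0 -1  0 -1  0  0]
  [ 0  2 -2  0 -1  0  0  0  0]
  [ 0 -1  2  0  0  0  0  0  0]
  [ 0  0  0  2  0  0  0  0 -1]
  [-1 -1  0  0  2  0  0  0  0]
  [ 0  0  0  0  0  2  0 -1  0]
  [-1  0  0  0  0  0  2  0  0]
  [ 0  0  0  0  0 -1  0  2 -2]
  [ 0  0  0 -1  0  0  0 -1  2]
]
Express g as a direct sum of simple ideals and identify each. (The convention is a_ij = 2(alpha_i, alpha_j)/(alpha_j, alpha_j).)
B5 ⊕ F4

The diagram associated to this matrix has two connected components: the simple roots {alpha_1, alpha_2, alpha_3, alpha_5, alpha_7} form a chain of 5 nodes with a double edge at one end; the terminal node there is the unique short simple root (B_5), and {alpha_4, alpha_6, alpha_8, alpha_9} form a chain of 4 nodes with a double edge between the middle two (F_4). A semisimple Lie algebra decomposes uniquely as the direct sum of simple ideals, one per connected component of its Dynkin diagram, so g ≅ B_5 ⊕ F_4 (dimension 55 + 52 = 107).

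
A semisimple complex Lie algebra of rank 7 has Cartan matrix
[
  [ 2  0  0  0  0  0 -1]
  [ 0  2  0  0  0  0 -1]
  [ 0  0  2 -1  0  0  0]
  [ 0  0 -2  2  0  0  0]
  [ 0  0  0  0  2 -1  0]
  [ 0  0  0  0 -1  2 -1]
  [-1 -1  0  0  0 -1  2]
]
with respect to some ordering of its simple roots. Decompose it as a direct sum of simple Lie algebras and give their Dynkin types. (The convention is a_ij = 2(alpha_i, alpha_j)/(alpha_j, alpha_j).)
The diagram associated to this matrix has two connected components: the simple roots {alpha_3, alpha_4} form a chain of 2 nodes with a double edge at one end; the terminal node there is the unique short simple root (B_2), and {alpha_1, alpha_2, alpha_5, alpha_6, alpha_7} form a chain of 3 nodes with a fork of two nodes at one end (D_5). A semisimple Lie algebra decomposes uniquely as the direct sum of simple ideals, one per connected component of its Dynkin diagram, so g ≅ B_2 ⊕ D_5 (dimension 10 + 45 = 55).

type B_2 + type D_5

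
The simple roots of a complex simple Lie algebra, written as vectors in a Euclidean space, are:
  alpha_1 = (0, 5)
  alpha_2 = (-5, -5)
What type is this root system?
B2

Compute the Cartan integers a_ij = 2(alpha_i, alpha_j)/(alpha_j, alpha_j); the resulting 2x2 Cartan matrix is
[[2, -1], [-2, 2]].
The roots have two lengths (squared-length ratio 2:1); the short ones are alpha_{1}. The associated Dynkin diagram is a chain of 2 nodes with a double edge at one end; the terminal node there is the unique short simple root (B_2), so the type is B_2 (the algebra so(5)).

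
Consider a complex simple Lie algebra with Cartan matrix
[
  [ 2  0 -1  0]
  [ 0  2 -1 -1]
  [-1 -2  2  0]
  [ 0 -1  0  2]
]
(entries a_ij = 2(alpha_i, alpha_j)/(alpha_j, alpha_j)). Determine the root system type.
F_4

The matrix has rank 4 with 2's on the diagonal. Reading the off-diagonal entries as Dynkin edges (a single edge where a_ij = a_ji = -1; a double or triple edge where a_ij * a_ji = 2 or 3), the diagram is a chain of 4 nodes with a double edge between the middle two (F_4). One simple-root ordering that puts it in standard form is (alpha_1, alpha_3, alpha_2, alpha_4). So the algebra is type F_4.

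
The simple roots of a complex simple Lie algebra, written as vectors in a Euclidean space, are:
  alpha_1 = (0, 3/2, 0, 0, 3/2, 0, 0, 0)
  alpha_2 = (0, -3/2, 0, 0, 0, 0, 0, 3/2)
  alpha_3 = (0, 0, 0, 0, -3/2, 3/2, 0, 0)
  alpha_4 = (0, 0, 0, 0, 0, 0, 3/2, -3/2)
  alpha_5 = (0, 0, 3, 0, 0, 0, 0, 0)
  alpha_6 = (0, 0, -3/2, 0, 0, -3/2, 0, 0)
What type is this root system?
Compute the Cartan integers a_ij = 2(alpha_i, alpha_j)/(alpha_j, alpha_j); the resulting 6x6 Cartan matrix is
[[2, -1, -1, 0, 0, 0], [-1, 2, 0, -1, 0, 0], [-1, 0, 2, 0, 0, -1], [0, -1, 0, 2, 0, 0], [0, 0, 0, 0, 2, -2], [0, 0, -1, 0, -1, 2]].
The roots have two lengths (squared-length ratio 2:1); the short ones are alpha_{1,2,3,4,6}. The associated Dynkin diagram is a chain of 6 nodes with a double edge at one end; the terminal node there is the unique long simple root (C_6), so the type is C_6 (the algebra sp(12)).

type C_6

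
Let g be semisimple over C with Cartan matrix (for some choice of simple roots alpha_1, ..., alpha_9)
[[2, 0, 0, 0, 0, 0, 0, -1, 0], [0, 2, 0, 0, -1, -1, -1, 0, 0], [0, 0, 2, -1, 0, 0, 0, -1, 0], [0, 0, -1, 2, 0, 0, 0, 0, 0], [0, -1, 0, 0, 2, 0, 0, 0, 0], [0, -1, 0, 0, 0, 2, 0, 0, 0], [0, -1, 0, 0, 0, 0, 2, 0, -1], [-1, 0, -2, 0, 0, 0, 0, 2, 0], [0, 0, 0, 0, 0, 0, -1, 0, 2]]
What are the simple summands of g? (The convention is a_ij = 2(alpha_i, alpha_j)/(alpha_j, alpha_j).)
The diagram associated to this matrix has two connected components: the simple roots {alpha_2, alpha_5, alpha_6, alpha_7, alpha_9} form a chain of 3 nodes with a fork of two nodes at one end (D_5), and {alpha_1, alpha_3, alpha_4, alpha_8} form a chain of 4 nodes with a double edge between the middle two (F_4). A semisimple Lie algebra decomposes uniquely as the direct sum of simple ideals, one per connected component of its Dynkin diagram, so g ≅ D_5 ⊕ F_4 (dimension 45 + 52 = 97).

type D_5 + type F_4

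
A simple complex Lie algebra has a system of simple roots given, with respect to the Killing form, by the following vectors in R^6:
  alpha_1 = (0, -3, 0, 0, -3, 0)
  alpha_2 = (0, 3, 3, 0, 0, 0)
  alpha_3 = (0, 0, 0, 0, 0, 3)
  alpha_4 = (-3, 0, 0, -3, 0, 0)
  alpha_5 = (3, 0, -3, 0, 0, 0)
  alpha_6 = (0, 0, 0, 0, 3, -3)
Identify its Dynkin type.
type B_6

Compute the Cartan integers a_ij = 2(alpha_i, alpha_j)/(alpha_j, alpha_j); the resulting 6x6 Cartan matrix is
[[2, -1, 0, 0, 0, -1], [-1, 2, 0, 0, -1, 0], [0, 0, 2, 0, 0, -1], [0, 0, 0, 2, -1, 0], [0, -1, 0, -1, 2, 0], [-1, 0, -2, 0, 0, 2]].
The roots have two lengths (squared-length ratio 2:1); the short ones are alpha_{3}. The associated Dynkin diagram is a chain of 6 nodes with a double edge at one end; the terminal node there is the unique short simple root (B_6), so the type is B_6 (the algebra so(13)).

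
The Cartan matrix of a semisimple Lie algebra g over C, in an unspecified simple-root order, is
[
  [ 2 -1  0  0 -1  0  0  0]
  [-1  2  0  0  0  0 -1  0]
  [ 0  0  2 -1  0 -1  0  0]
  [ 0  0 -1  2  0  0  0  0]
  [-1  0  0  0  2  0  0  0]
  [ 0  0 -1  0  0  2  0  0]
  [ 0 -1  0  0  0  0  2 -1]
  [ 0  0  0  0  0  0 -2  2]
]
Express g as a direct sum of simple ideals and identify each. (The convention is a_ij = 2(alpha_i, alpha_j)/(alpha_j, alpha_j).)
The diagram associated to this matrix has two connected components: the simple roots {alpha_3, alpha_4, alpha_6} form a chain of 3 nodes with single edges (A_3), and {alpha_1, alpha_2, alpha_5, alpha_7, alpha_8} form a chain of 5 nodes with a double edge at one end; the terminal node there is the unique long simple root (C_5). A semisimple Lie algebra decomposes uniquely as the direct sum of simple ideals, one per connected component of its Dynkin diagram, so g ≅ A_3 ⊕ C_5 (dimension 15 + 55 = 70).

type A_3 + type C_5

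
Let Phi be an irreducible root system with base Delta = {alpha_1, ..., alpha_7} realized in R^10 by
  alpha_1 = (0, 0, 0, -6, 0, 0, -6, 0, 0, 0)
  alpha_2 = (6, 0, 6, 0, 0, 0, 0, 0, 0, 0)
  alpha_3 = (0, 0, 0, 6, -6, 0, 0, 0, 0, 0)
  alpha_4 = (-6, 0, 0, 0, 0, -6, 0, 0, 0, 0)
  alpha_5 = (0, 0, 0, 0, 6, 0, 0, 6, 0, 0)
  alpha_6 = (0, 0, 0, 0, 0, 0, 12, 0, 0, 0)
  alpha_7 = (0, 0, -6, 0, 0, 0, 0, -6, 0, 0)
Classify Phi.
C_7 (sp(14))

Compute the Cartan integers a_ij = 2(alpha_i, alpha_j)/(alpha_j, alpha_j); the resulting 7x7 Cartan matrix is
[[2, 0, -1, 0, 0, -1, 0], [0, 2, 0, -1, 0, 0, -1], [-1, 0, 2, 0, -1, 0, 0], [0, -1, 0, 2, 0, 0, 0], [0, 0, -1, 0, 2, 0, -1], [-2, 0, 0, 0, 0, 2, 0], [0, -1, 0, 0, -1, 0, 2]].
The roots have two lengths (squared-length ratio 2:1); the short ones are alpha_{1,2,3,4,5,7}. The associated Dynkin diagram is a chain of 7 nodes with a double edge at one end; the terminal node there is the unique long simple root (C_7), so the type is C_7 (the algebra sp(14)).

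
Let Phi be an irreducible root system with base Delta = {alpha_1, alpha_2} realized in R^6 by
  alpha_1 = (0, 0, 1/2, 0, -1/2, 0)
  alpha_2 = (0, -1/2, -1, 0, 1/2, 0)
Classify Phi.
type G_2

Compute the Cartan integers a_ij = 2(alpha_i, alpha_j)/(alpha_j, alpha_j); the resulting 2x2 Cartan matrix is
[[2, -1], [-3, 2]].
The roots have two lengths (squared-length ratio 3:1); the short ones are alpha_{1}. The associated Dynkin diagram is two nodes joined by a triple edge (G_2), so the type is G_2.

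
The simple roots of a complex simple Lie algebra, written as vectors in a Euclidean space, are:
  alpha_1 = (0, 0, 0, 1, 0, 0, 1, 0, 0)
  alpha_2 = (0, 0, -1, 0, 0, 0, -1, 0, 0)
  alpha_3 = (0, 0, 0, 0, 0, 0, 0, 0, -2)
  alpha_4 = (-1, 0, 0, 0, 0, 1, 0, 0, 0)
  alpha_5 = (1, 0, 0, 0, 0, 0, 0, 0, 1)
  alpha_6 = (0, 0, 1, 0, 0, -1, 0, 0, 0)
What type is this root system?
type C_6

Compute the Cartan integers a_ij = 2(alpha_i, alpha_j)/(alpha_j, alpha_j); the resulting 6x6 Cartan matrix is
[[2, -1, 0, 0, 0, 0], [-1, 2, 0, 0, 0, -1], [0, 0, 2, 0, -2, 0], [0, 0, 0, 2, -1, -1], [0, 0, -1, -1, 2, 0], [0, -1, 0, -1, 0, 2]].
The roots have two lengths (squared-length ratio 2:1); the short ones are alpha_{1,2,4,5,6}. The associated Dynkin diagram is a chain of 6 nodes with a double edge at one end; the terminal node there is the unique long simple root (C_6), so the type is C_6 (the algebra sp(12)).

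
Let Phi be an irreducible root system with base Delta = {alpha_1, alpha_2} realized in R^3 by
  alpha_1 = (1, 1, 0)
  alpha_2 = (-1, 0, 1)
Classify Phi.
type A_2

Compute the Cartan integers a_ij = 2(alpha_i, alpha_j)/(alpha_j, alpha_j); the resulting 2x2 Cartan matrix is
[[2, -1], [-1, 2]].
All simple roots have the same length, so the diagram is simply laced. The associated Dynkin diagram is a chain of 2 nodes with single edges (A_2), so the type is A_2 (the algebra sl(3)).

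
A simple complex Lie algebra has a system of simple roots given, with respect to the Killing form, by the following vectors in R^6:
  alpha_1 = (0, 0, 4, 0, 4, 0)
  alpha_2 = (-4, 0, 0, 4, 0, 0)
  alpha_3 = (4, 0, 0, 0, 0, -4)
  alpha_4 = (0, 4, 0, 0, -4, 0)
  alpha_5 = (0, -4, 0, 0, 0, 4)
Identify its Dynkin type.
Compute the Cartan integers a_ij = 2(alpha_i, alpha_j)/(alpha_j, alpha_j); the resulting 5x5 Cartan matrix is
[[2, 0, 0, -1, 0], [0, 2, -1, 0, 0], [0, -1, 2, 0, -1], [-1, 0, 0, 2, -1], [0, 0, -1, -1, 2]].
All simple roots have the same length, so the diagram is simply laced. The associated Dynkin diagram is a chain of 5 nodes with single edges (A_5), so the type is A_5 (the algebra sl(6)).

A_5 (sl(6))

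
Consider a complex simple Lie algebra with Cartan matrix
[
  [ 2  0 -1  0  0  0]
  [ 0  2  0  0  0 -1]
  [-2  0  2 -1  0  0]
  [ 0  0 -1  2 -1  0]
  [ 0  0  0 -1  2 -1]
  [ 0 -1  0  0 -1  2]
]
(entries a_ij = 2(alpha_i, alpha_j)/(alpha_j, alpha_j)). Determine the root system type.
The matrix has rank 6 with 2's on the diagonal. Reading the off-diagonal entries as Dynkin edges (a single edge where a_ij = a_ji = -1; a double or triple edge where a_ij * a_ji = 2 or 3), the diagram is a chain of 6 nodes with a double edge at one end; the terminal node there is the unique short simple root (B_6). One simple-root ordering that puts it in standard form is (alpha_2, alpha_6, alpha_5, alpha_4, alpha_3, alpha_1). So the algebra is type B_6, i.e. so(13).

type B_6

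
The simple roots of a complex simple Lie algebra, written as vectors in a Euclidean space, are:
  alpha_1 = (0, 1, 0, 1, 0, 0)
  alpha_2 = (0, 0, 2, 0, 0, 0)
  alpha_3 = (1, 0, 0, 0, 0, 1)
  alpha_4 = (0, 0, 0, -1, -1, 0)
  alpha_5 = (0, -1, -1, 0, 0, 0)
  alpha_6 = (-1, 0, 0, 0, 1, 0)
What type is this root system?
Compute the Cartan integers a_ij = 2(alpha_i, alpha_j)/(alpha_j, alpha_j); the resulting 6x6 Cartan matrix is
[[2, 0, 0, -1, -1, 0], [0, 2, 0, 0, -2, 0], [0, 0, 2, 0, 0, -1], [-1, 0, 0, 2, 0, -1], [-1, -1, 0, 0, 2, 0], [0, 0, -1, -1, 0, 2]].
The roots have two lengths (squared-length ratio 2:1); the short ones are alpha_{1,3,4,5,6}. The associated Dynkin diagram is a chain of 6 nodes with a double edge at one end; the terminal node there is the unique long simple root (C_6), so the type is C_6 (the algebra sp(12)).

C6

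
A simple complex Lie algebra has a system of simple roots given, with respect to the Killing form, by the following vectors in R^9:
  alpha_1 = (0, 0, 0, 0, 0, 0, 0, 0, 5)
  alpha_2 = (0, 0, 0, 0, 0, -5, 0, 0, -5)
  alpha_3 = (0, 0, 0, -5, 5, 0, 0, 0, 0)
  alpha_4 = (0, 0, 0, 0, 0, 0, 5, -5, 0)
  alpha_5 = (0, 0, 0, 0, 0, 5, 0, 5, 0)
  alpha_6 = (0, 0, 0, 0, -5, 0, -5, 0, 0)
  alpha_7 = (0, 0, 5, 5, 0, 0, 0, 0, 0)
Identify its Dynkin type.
Compute the Cartan integers a_ij = 2(alpha_i, alpha_j)/(alpha_j, alpha_j); the resulting 7x7 Cartan matrix is
[[2, -1, 0, 0, 0, 0, 0], [-2, 2, 0, 0, -1, 0, 0], [0, 0, 2, 0, 0, -1, -1], [0, 0, 0, 2, -1, -1, 0], [0, -1, 0, -1, 2, 0, 0], [0, 0, -1, -1, 0, 2, 0], [0, 0, -1, 0, 0, 0, 2]].
The roots have two lengths (squared-length ratio 2:1); the short ones are alpha_{1}. The associated Dynkin diagram is a chain of 7 nodes with a double edge at one end; the terminal node there is the unique short simple root (B_7), so the type is B_7 (the algebra so(15)).

B_7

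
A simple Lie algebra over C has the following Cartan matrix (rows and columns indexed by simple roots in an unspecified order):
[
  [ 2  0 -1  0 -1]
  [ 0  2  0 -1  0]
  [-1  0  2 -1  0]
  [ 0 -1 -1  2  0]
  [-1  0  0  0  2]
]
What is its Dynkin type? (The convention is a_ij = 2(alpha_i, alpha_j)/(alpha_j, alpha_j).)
A_5 (sl(6))

The matrix has rank 5 with 2's on the diagonal. Reading the off-diagonal entries as Dynkin edges (a single edge where a_ij = a_ji = -1; a double or triple edge where a_ij * a_ji = 2 or 3), the diagram is a chain of 5 nodes with single edges (A_5). One simple-root ordering that puts it in standard form is (alpha_5, alpha_1, alpha_3, alpha_4, alpha_2). So the algebra is type A_5, i.e. sl(6).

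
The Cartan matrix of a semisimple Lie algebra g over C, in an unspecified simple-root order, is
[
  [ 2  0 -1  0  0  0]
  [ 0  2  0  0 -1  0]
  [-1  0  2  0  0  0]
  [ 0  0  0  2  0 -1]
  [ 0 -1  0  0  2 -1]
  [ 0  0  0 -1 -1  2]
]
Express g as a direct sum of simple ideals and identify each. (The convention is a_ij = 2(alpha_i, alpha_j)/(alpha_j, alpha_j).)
A_2 ⊕ A_4

The diagram associated to this matrix has two connected components: the simple roots {alpha_1, alpha_3} form a chain of 2 nodes with single edges (A_2), and {alpha_2, alpha_4, alpha_5, alpha_6} form a chain of 4 nodes with single edges (A_4). A semisimple Lie algebra decomposes uniquely as the direct sum of simple ideals, one per connected component of its Dynkin diagram, so g ≅ A_2 ⊕ A_4 (dimension 8 + 24 = 32).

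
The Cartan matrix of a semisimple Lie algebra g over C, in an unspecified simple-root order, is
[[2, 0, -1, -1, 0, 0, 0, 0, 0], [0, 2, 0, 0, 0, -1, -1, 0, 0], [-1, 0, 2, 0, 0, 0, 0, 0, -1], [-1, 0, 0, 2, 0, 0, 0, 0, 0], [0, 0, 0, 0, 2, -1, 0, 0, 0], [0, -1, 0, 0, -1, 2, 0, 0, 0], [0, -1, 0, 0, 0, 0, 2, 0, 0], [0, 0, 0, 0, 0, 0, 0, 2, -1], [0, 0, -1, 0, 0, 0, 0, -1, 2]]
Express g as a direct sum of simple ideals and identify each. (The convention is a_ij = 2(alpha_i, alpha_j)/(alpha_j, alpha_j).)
A4 + A5

The diagram associated to this matrix has two connected components: the simple roots {alpha_2, alpha_5, alpha_6, alpha_7} form a chain of 4 nodes with single edges (A_4), and {alpha_1, alpha_3, alpha_4, alpha_8, alpha_9} form a chain of 5 nodes with single edges (A_5). A semisimple Lie algebra decomposes uniquely as the direct sum of simple ideals, one per connected component of its Dynkin diagram, so g ≅ A_4 ⊕ A_5 (dimension 24 + 35 = 59).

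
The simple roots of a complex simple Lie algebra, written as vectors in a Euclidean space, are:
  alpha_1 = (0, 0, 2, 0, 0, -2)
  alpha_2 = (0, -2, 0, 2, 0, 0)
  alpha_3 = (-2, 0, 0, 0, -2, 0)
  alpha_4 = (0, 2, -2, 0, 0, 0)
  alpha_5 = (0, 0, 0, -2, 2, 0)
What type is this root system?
A5

Compute the Cartan integers a_ij = 2(alpha_i, alpha_j)/(alpha_j, alpha_j); the resulting 5x5 Cartan matrix is
[[2, 0, 0, -1, 0], [0, 2, 0, -1, -1], [0, 0, 2, 0, -1], [-1, -1, 0, 2, 0], [0, -1, -1, 0, 2]].
All simple roots have the same length, so the diagram is simply laced. The associated Dynkin diagram is a chain of 5 nodes with single edges (A_5), so the type is A_5 (the algebra sl(6)).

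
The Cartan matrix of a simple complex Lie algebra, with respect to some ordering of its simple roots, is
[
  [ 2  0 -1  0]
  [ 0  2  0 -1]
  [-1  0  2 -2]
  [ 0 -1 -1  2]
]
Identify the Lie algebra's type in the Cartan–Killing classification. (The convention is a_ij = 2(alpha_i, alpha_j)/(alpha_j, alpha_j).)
F_4

The matrix has rank 4 with 2's on the diagonal. Reading the off-diagonal entries as Dynkin edges (a single edge where a_ij = a_ji = -1; a double or triple edge where a_ij * a_ji = 2 or 3), the diagram is a chain of 4 nodes with a double edge between the middle two (F_4). One simple-root ordering that puts it in standard form is (alpha_1, alpha_3, alpha_4, alpha_2). So the algebra is type F_4.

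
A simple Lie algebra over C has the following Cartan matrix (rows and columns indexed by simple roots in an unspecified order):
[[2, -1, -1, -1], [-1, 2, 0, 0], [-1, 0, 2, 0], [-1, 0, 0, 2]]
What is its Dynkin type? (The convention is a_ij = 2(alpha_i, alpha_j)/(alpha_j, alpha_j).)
D_4

The matrix has rank 4 with 2's on the diagonal. Reading the off-diagonal entries as Dynkin edges (a single edge where a_ij = a_ji = -1; a double or triple edge where a_ij * a_ji = 2 or 3), the diagram is a chain of 2 nodes with a fork of two nodes at one end (D_4). One simple-root ordering that puts it in standard form is (alpha_3, alpha_1, alpha_4, alpha_2). So the algebra is type D_4, i.e. so(8).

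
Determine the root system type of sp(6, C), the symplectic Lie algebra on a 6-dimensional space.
type C_3

This is sp(6), which has dimension 6(6+1)/2 = 21 and rank 6/2 = 3. In the classification of classical Lie algebras, the symplectic algebra sp(2n) has type C_n; here n = 3, so the Dynkin diagram is a chain of 3 nodes with a double edge at one end; the terminal node there is the unique long simple root (C_3). Hence the type is C_3.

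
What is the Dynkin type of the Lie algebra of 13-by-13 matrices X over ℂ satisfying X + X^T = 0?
B_6

This is so(13) with 13 odd, which has dimension 13(13-1)/2 = 78 and rank (13-1)/2 = 6. In the classification of classical Lie algebras, the orthogonal algebra so(2n+1) in an odd number of variables has type B_n; here n = 6, so the Dynkin diagram is a chain of 6 nodes with a double edge at one end; the terminal node there is the unique short simple root (B_6). Hence the type is B_6.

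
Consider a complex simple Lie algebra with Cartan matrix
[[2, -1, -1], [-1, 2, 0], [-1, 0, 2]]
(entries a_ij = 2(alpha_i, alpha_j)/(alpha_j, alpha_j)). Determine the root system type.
The matrix has rank 3 with 2's on the diagonal. Reading the off-diagonal entries as Dynkin edges (a single edge where a_ij = a_ji = -1; a double or triple edge where a_ij * a_ji = 2 or 3), the diagram is a chain of 3 nodes with single edges (A_3). One simple-root ordering that puts it in standard form is (alpha_3, alpha_1, alpha_2). So the algebra is type A_3, i.e. sl(4).

A_3 (sl(4))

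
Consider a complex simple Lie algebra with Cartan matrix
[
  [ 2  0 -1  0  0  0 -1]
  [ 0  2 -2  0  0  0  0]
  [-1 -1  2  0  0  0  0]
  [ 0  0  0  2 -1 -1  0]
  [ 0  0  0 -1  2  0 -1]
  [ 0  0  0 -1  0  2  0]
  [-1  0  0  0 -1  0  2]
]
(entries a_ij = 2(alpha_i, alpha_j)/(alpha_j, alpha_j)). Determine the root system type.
type C_7

The matrix has rank 7 with 2's on the diagonal. Reading the off-diagonal entries as Dynkin edges (a single edge where a_ij = a_ji = -1; a double or triple edge where a_ij * a_ji = 2 or 3), the diagram is a chain of 7 nodes with a double edge at one end; the terminal node there is the unique long simple root (C_7). One simple-root ordering that puts it in standard form is (alpha_6, alpha_4, alpha_5, alpha_7, alpha_1, alpha_3, alpha_2). So the algebra is type C_7, i.e. sp(14).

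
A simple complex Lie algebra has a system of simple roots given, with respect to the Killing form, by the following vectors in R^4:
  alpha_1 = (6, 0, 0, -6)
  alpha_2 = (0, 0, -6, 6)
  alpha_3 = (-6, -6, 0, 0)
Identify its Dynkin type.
A_3

Compute the Cartan integers a_ij = 2(alpha_i, alpha_j)/(alpha_j, alpha_j); the resulting 3x3 Cartan matrix is
[[2, -1, -1], [-1, 2, 0], [-1, 0, 2]].
All simple roots have the same length, so the diagram is simply laced. The associated Dynkin diagram is a chain of 3 nodes with single edges (A_3), so the type is A_3 (the algebra sl(4)).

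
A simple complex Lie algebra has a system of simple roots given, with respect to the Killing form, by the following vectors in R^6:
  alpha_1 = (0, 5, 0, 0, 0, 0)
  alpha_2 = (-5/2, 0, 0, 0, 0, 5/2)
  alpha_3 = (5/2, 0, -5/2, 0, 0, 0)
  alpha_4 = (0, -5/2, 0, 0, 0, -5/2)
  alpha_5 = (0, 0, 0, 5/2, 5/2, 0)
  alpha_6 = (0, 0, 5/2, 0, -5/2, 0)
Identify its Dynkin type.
C_6

Compute the Cartan integers a_ij = 2(alpha_i, alpha_j)/(alpha_j, alpha_j); the resulting 6x6 Cartan matrix is
[[2, 0, 0, -2, 0, 0], [0, 2, -1, -1, 0, 0], [0, -1, 2, 0, 0, -1], [-1, -1, 0, 2, 0, 0], [0, 0, 0, 0, 2, -1], [0, 0, -1, 0, -1, 2]].
The roots have two lengths (squared-length ratio 2:1); the short ones are alpha_{2,3,4,5,6}. The associated Dynkin diagram is a chain of 6 nodes with a double edge at one end; the terminal node there is the unique long simple root (C_6), so the type is C_6 (the algebra sp(12)).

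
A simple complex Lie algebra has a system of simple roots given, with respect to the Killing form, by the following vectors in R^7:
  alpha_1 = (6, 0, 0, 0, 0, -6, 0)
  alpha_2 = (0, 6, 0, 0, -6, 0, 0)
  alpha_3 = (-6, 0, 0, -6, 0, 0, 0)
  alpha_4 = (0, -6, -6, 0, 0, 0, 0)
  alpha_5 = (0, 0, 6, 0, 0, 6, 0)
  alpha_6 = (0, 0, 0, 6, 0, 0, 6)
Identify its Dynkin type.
A6

Compute the Cartan integers a_ij = 2(alpha_i, alpha_j)/(alpha_j, alpha_j); the resulting 6x6 Cartan matrix is
[[2, 0, -1, 0, -1, 0], [0, 2, 0, -1, 0, 0], [-1, 0, 2, 0, 0, -1], [0, -1, 0, 2, -1, 0], [-1, 0, 0, -1, 2, 0], [0, 0, -1, 0, 0, 2]].
All simple roots have the same length, so the diagram is simply laced. The associated Dynkin diagram is a chain of 6 nodes with single edges (A_6), so the type is A_6 (the algebra sl(7)).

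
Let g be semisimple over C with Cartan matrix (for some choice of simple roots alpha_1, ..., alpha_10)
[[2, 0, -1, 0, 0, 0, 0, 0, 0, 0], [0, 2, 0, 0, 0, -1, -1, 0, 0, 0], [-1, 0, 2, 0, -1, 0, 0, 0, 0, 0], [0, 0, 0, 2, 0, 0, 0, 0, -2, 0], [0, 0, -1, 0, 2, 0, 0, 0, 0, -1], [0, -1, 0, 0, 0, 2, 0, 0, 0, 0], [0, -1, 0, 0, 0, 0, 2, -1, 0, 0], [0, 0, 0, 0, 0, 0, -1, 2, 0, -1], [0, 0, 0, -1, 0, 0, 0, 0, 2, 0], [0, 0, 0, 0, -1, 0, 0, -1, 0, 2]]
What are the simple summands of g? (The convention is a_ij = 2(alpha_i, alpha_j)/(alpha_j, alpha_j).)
A_8 (sl(9)) ⊕ B_2 (so(5))

The diagram associated to this matrix has two connected components: the simple roots {alpha_1, alpha_2, alpha_3, alpha_5, alpha_6, alpha_7, alpha_8, alpha_10} form a chain of 8 nodes with single edges (A_8), and {alpha_4, alpha_9} form a chain of 2 nodes with a double edge at one end; the terminal node there is the unique short simple root (B_2). A semisimple Lie algebra decomposes uniquely as the direct sum of simple ideals, one per connected component of its Dynkin diagram, so g ≅ A_8 ⊕ B_2 (dimension 80 + 10 = 90).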